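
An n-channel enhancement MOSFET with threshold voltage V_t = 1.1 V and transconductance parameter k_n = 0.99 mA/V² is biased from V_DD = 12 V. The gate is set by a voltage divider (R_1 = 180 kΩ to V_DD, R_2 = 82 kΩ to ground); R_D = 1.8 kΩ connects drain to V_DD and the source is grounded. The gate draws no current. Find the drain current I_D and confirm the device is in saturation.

V_G = V_DD·R_2/(R_1+R_2) = 12×82/262 = 3.76 V. With the source grounded, V_GS = V_G = 3.76 V.
Assume saturation: I_D = (k_n/2)(V_GS − V_t)² = (0.99/2)×(3.76 − 1.1)² = 0.495×2.66² = 3.49 mA.
V_DS = V_DD − I_D·R_D = 12 − 3.49×1.8 = 5.72 V.
Saturation requires V_DS ≥ V_GS − V_t = 2.66 V; 5.72 ≥ 2.66 ✓.

I_D ≈ 3.5 mA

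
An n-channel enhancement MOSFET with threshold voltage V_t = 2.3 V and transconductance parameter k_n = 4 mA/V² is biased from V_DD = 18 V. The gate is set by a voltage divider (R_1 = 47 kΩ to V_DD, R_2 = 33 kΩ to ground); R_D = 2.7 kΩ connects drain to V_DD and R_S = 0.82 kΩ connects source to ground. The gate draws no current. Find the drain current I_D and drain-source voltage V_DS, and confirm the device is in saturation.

V_G = V_DD·R_2/(R_1+R_2) = 18×33/80 = 7.42 V.
Assume saturation: I_D = (k_n/2)(V_GS − V_t)² with V_GS = V_G − I_D·R_S = 7.42 − 0.82·I_D.
Substituting gives 1.34·I_D² − 17.8·I_D + 52.5 = 0, with roots I_D = 4.43 or 8.81 mA.
The root I_D = 8.81 mA gives V_GS = 0.201 V ≤ V_t, so take I_D = 4.43 mA.
Then V_GS = 3.79 V and V_DS = V_DD − I_D(R_D+R_S) = 18 − 4.43×3.52 = 2.39 V.
Saturation requires V_DS ≥ V_GS − V_t = 1.49 V; 2.39 ≥ 1.49 ✓.

I_D ≈ 4.4 mA, V_DS ≈ 2.4 V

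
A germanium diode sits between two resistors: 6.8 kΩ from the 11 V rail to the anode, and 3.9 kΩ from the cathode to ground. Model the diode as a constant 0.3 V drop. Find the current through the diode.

The two resistors are in series with the diode, so KVL gives 11 = I·6.8 + 0.3 + I·3.9.
I = (11 − 0.3) / (6.8 + 3.9) kΩ = 10.7 / 10.7 = 1 mA.

I ≈ 1 mA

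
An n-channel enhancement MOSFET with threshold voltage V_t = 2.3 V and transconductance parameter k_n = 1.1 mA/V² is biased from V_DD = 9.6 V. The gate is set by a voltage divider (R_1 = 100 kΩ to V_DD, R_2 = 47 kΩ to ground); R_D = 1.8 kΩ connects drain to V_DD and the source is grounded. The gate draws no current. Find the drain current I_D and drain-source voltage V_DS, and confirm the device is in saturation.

I_D ≈ 0.33 mA, V_DS ≈ 9 V

V_G = V_DD·R_2/(R_1+R_2) = 9.6×47/147 = 3.07 V. With the source grounded, V_GS = V_G = 3.07 V.
Assume saturation: I_D = (k_n/2)(V_GS − V_t)² = (1.1/2)×(3.07 − 2.3)² = 0.55×0.769² = 0.326 mA.
V_DS = V_DD − I_D·R_D = 9.6 − 0.326×1.8 = 9.01 V.
Saturation requires V_DS ≥ V_GS − V_t = 0.769 V; 9.01 ≥ 0.769 ✓.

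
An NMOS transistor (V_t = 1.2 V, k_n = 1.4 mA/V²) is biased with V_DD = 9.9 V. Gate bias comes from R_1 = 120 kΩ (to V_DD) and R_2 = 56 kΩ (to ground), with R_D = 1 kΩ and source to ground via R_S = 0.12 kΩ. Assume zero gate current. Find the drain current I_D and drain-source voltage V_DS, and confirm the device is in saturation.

V_G = V_DD·R_2/(R_1+R_2) = 9.9×56/176 = 3.15 V.
Assume saturation: I_D = (k_n/2)(V_GS − V_t)² with V_GS = V_G − I_D·R_S = 3.15 − 0.12·I_D.
Substituting gives 0.0101·I_D² − 1.33·I_D + 2.66 = 0, with roots I_D = 2.04 or 130 mA.
The root I_D = 130 mA gives V_GS = -12.4 V ≤ V_t, so take I_D = 2.04 mA.
Then V_GS = 2.91 V and V_DS = V_DD − I_D(R_D+R_S) = 9.9 − 2.04×1.12 = 7.62 V.
Saturation requires V_DS ≥ V_GS − V_t = 1.71 V; 7.62 ≥ 1.71 ✓.

I_D ≈ 2 mA, V_DS ≈ 7.6 V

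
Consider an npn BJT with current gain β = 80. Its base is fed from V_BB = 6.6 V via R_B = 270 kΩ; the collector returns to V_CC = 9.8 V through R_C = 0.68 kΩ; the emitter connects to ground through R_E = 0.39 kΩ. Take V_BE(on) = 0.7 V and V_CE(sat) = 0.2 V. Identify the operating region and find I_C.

Assume active. Base-emitter loop: I_B = (V_BB − V_BE)/(R_B + (β+1)R_E) = (6.6 − 0.7)/(270 + 81×0.39) = 0.0196 mA.
I_C = β·I_B = 80×0.0196 = 1.57 mA.
V_CE = V_CC − I_C·R_C − I_E·R_E = 9.8 − 1.57×0.68 − 1.58×0.39 = 8.12 V > V_CE(sat), so the active-region assumption holds.

active; I_C ≈ 1.6 mA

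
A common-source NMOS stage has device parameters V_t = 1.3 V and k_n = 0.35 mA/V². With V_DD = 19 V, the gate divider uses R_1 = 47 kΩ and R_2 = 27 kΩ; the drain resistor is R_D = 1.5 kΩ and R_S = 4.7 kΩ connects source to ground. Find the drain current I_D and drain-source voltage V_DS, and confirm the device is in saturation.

V_G = V_DD·R_2/(R_1+R_2) = 19×27/74 = 6.93 V.
Assume saturation: I_D = (k_n/2)(V_GS − V_t)² with V_GS = V_G − I_D·R_S = 6.93 − 4.7·I_D.
Substituting gives 3.87·I_D² − 10.3·I_D + 5.55 = 0, with roots I_D = 0.756 or 1.9 mA.
The root I_D = 1.9 mA gives V_GS = -1.99 V ≤ V_t, so take I_D = 0.756 mA.
Then V_GS = 3.38 V and V_DS = V_DD − I_D(R_D+R_S) = 19 − 0.756×6.2 = 14.3 V.
Saturation requires V_DS ≥ V_GS − V_t = 2.08 V; 14.3 ≥ 2.08 ✓.

I_D ≈ 0.76 mA, V_DS ≈ 14 V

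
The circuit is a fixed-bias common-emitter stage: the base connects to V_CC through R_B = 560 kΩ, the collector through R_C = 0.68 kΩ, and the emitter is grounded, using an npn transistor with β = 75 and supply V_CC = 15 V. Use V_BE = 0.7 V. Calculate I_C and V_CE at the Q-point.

Base loop: V_CC = I_B·R_B + V_BE, so I_B = (15 − 0.7)/560 kΩ = 0.0255 mA.
In the active region I_C = β·I_B = 75 × 0.0255 = 1.92 mA.
Collector loop: V_CE = V_CC − I_C·R_C = 15 − 1.92×0.68 = 13.7 V.
Since V_CE = 13.7 V > V_CE(sat) ≈ 0.2 V, the transistor is in the active region as assumed.

I_C ≈ 1.9 mA, V_CE ≈ 14 V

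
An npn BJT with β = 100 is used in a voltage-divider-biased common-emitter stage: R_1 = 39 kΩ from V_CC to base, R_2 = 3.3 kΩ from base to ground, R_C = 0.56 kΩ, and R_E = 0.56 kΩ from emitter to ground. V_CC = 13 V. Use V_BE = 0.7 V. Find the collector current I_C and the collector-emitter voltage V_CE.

I_C ≈ 0.53 mA, V_CE ≈ 12 V

Thevenize the base divider: V_Th = V_CC·R_2/(R_1+R_2) = 13×3.3/42.3 = 1.01 V, R_Th = R_1‖R_2 = 3.04 kΩ.
Base-emitter loop: V_Th = I_B·R_Th + V_BE + (β+1)I_B·R_E, so I_B = (1.01 − 0.7) / (3.04 + 101×0.56) = 0.00527 mA.
I_C = β·I_B = 100×0.00527 = 0.527 mA, and I_E = (β+1)I_B = 0.532 mA.
V_CE = V_CC − I_C·R_C − I_E·R_E = 13 − 0.527×0.56 − 0.532×0.56 = 12.4 V.
V_CE = 12.4 V > 0.2 V confirms active-region operation.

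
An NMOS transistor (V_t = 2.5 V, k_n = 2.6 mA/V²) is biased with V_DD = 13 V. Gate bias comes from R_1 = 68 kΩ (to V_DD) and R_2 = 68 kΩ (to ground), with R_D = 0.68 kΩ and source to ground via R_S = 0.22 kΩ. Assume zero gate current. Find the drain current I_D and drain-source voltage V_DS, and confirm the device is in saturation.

I_D ≈ 7.4 mA, V_DS ≈ 6.4 V

V_G = V_DD·R_2/(R_1+R_2) = 13×68/136 = 6.5 V.
Assume saturation: I_D = (k_n/2)(V_GS − V_t)² with V_GS = V_G − I_D·R_S = 6.5 − 0.22·I_D.
Substituting gives 0.0629·I_D² − 3.29·I_D + 20.8 = 0, with roots I_D = 7.36 or 44.9 mA.
The root I_D = 44.9 mA gives V_GS = -3.38 V ≤ V_t, so take I_D = 7.36 mA.
Then V_GS = 4.88 V and V_DS = V_DD − I_D(R_D+R_S) = 13 − 7.36×0.9 = 6.37 V.
Saturation requires V_DS ≥ V_GS − V_t = 2.38 V; 6.37 ≥ 2.38 ✓.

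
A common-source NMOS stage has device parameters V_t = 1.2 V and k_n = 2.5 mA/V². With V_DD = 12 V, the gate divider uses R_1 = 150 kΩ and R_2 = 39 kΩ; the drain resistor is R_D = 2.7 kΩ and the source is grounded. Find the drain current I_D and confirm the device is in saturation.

I_D ≈ 2 mA

V_G = V_DD·R_2/(R_1+R_2) = 12×39/189 = 2.48 V. With the source grounded, V_GS = V_G = 2.48 V.
Assume saturation: I_D = (k_n/2)(V_GS − V_t)² = (2.5/2)×(2.48 − 1.2)² = 1.25×1.28² = 2.04 mA.
V_DS = V_DD − I_D·R_D = 12 − 2.04×2.7 = 6.5 V.
Saturation requires V_DS ≥ V_GS − V_t = 1.28 V; 6.5 ≥ 1.28 ✓.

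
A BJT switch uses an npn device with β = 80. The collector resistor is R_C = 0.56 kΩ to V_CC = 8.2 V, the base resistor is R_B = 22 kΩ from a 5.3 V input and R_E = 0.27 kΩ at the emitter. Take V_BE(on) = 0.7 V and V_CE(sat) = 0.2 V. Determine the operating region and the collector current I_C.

Assume active. Base-emitter loop: I_B = (V_BB − V_BE)/(R_B + (β+1)R_E) = (5.3 − 0.7)/(22 + 81×0.27) = 0.105 mA.
I_C = β·I_B = 80×0.105 = 8.39 mA.
V_CE = V_CC − I_C·R_C − I_E·R_E = 8.2 − 8.39×0.56 − 8.49×0.27 = 1.21 V > V_CE(sat), so the active-region assumption holds.

active; I_C ≈ 8.4 mA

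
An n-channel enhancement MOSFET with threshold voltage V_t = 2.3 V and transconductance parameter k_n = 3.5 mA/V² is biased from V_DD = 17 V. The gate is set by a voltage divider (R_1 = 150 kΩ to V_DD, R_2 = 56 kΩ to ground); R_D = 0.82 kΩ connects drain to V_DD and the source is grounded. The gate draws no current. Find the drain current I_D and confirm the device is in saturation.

I_D ≈ 9.4 mA

V_G = V_DD·R_2/(R_1+R_2) = 17×56/206 = 4.62 V. With the source grounded, V_GS = V_G = 4.62 V.
Assume saturation: I_D = (k_n/2)(V_GS − V_t)² = (3.5/2)×(4.62 − 2.3)² = 1.75×2.32² = 9.43 mA.
V_DS = V_DD − I_D·R_D = 17 − 9.43×0.82 = 9.27 V.
Saturation requires V_DS ≥ V_GS − V_t = 2.32 V; 9.27 ≥ 2.32 ✓.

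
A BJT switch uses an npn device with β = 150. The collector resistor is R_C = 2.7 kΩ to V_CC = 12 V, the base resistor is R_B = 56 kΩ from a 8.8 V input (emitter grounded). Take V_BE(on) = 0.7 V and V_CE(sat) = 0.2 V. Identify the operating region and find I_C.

Assume active: I_B = (8.8 − 0.7)/56 = 0.145 mA, giving I_C = β·I_B = 21.7 mA.
But then V_CE = 12 − 21.7×2.7 = -46.6 V < V_CE(sat) = 0.2 V — impossible in the active region.
So the transistor is saturated. With V_CE = 0.2 V, I_C = (V_CC − 0.2)/R_C = 11.8/2.7 = 4.37 mA.
Check: β·I_B = 21.7 mA > I_C = 4.37 mA, confirming saturation.

saturation; I_C ≈ 4.4 mA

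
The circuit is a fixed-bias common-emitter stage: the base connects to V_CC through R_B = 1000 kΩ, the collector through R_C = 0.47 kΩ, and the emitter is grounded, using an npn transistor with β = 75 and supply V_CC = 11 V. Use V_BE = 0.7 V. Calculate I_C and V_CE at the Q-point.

Base loop: V_CC = I_B·R_B + V_BE, so I_B = (11 − 0.7)/1000 kΩ = 0.0103 mA.
In the active region I_C = β·I_B = 75 × 0.0103 = 0.772 mA.
Collector loop: V_CE = V_CC − I_C·R_C = 11 − 0.772×0.47 = 10.6 V.
Since V_CE = 10.6 V > V_CE(sat) ≈ 0.2 V, the transistor is in the active region as assumed.

I_C ≈ 0.77 mA, V_CE ≈ 11 V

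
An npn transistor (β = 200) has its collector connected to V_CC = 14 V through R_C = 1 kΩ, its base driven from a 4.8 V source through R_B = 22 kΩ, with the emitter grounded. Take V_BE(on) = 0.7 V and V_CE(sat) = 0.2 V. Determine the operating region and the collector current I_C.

saturation; I_C ≈ 14 mA

Assume active: I_B = (4.8 − 0.7)/22 = 0.186 mA, giving I_C = β·I_B = 37.3 mA.
But then V_CE = 14 − 37.3×1 = -23.3 V < V_CE(sat) = 0.2 V — impossible in the active region.
So the transistor is saturated. With V_CE = 0.2 V, I_C = (V_CC − 0.2)/R_C = 13.8/1 = 13.8 mA.
Check: β·I_B = 37.3 mA > I_C = 13.8 mA, confirming saturation.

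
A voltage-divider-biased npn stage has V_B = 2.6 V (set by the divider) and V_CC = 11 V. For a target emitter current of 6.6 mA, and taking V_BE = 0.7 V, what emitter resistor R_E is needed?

R_E ≈ 0.29 kΩ

V_E = V_B − V_BE = 2.6 − 0.7 = 1.9 V.
R_E = V_E / I_E = 1.9 / 6.6 = 0.288 kΩ.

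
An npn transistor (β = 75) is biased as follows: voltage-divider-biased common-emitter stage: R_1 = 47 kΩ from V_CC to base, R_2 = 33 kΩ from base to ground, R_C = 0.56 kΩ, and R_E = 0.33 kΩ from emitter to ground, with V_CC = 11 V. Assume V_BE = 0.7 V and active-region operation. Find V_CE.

Thevenize the base divider: V_Th = V_CC·R_2/(R_1+R_2) = 11×33/80 = 4.54 V, R_Th = R_1‖R_2 = 19.4 kΩ.
Base-emitter loop: V_Th = I_B·R_Th + V_BE + (β+1)I_B·R_E, so I_B = (4.54 − 0.7) / (19.4 + 76×0.33) = 0.0863 mA.
I_C = β·I_B = 75×0.0863 = 6.47 mA, and I_E = (β+1)I_B = 6.56 mA.
V_CE = V_CC − I_C·R_C − I_E·R_E = 11 − 6.47×0.56 − 6.56×0.33 = 5.21 V.
V_CE = 5.21 V > 0.2 V confirms active-region operation.

V_CE ≈ 5.2 V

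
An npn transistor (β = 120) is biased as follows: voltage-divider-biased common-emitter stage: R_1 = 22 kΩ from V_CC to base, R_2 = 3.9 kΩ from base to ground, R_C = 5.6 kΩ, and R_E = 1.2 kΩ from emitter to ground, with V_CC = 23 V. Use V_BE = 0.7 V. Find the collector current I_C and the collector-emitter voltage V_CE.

I_C ≈ 2.2 mA, V_CE ≈ 7.8 V

Thevenize the base divider: V_Th = V_CC·R_2/(R_1+R_2) = 23×3.9/25.9 = 3.46 V, R_Th = R_1‖R_2 = 3.31 kΩ.
Base-emitter loop: V_Th = I_B·R_Th + V_BE + (β+1)I_B·R_E, so I_B = (3.46 − 0.7) / (3.31 + 121×1.2) = 0.0186 mA.
I_C = β·I_B = 120×0.0186 = 2.23 mA, and I_E = (β+1)I_B = 2.25 mA.
V_CE = V_CC − I_C·R_C − I_E·R_E = 23 − 2.23×5.6 − 2.25×1.2 = 7.79 V.
V_CE = 7.79 V > 0.2 V confirms active-region operation.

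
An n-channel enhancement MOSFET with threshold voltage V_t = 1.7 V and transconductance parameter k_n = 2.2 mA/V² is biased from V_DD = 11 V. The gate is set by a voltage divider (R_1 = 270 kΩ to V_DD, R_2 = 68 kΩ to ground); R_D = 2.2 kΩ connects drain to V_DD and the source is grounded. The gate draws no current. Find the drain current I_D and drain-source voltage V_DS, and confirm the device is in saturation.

V_G = V_DD·R_2/(R_1+R_2) = 11×68/338 = 2.21 V. With the source grounded, V_GS = V_G = 2.21 V.
Assume saturation: I_D = (k_n/2)(V_GS − V_t)² = (2.2/2)×(2.21 − 1.7)² = 1.1×0.513² = 0.29 mA.
V_DS = V_DD − I_D·R_D = 11 − 0.29×2.2 = 10.4 V.
Saturation requires V_DS ≥ V_GS − V_t = 0.513 V; 10.4 ≥ 0.513 ✓.

I_D ≈ 0.29 mA, V_DS ≈ 10 V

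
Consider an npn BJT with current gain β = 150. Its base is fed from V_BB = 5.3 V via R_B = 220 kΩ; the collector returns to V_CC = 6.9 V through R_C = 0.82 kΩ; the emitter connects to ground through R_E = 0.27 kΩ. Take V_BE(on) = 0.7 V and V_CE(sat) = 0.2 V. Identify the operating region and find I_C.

active; I_C ≈ 2.6 mA

Assume active. Base-emitter loop: I_B = (V_BB − V_BE)/(R_B + (β+1)R_E) = (5.3 − 0.7)/(220 + 151×0.27) = 0.0176 mA.
I_C = β·I_B = 150×0.0176 = 2.65 mA.
V_CE = V_CC − I_C·R_C − I_E·R_E = 6.9 − 2.65×0.82 − 2.66×0.27 = 4.01 V > V_CE(sat), so the active-region assumption holds.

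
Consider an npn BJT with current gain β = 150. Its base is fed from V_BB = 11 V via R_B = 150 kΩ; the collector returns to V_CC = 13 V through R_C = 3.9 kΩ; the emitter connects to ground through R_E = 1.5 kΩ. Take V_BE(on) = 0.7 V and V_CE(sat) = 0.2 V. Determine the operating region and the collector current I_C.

saturation; I_C ≈ 2.4 mA

Assume active: I_B = (11 − 0.7)/(150 + 151×1.5) = 0.0274 mA, I_C = β·I_B = 4.1 mA.
Then V_CE = 13 − 4.1×3.9 − 4.13×1.5 = -9.2 V < 0.2 V — the active assumption fails.
Re-solve with V_CE = 0.2 V. KCL at the emitter: V_E/R_E = (V_BB−0.7−V_E)/R_B + (V_CC−0.2−V_E)/R_C, giving V_E = 3.6 V.
I_C = (V_CC − 0.2 − V_E)/R_C = (12.8 − 3.6)/3.9 = 2.36 mA.
Check: I_B = (10.3 − 3.6)/150 = 0.0446 mA, and β·I_B = 6.7 mA > I_C, confirming saturation.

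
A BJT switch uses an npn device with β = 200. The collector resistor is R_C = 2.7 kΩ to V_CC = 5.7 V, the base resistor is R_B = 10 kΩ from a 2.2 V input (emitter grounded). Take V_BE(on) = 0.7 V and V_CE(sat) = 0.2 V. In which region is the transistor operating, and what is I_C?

Assume active: I_B = (2.2 − 0.7)/10 = 0.15 mA, giving I_C = β·I_B = 30 mA.
But then V_CE = 5.7 − 30×2.7 = -75.3 V < V_CE(sat) = 0.2 V — impossible in the active region.
So the transistor is saturated. With V_CE = 0.2 V, I_C = (V_CC − 0.2)/R_C = 5.5/2.7 = 2.04 mA.
Check: β·I_B = 30 mA > I_C = 2.04 mA, confirming saturation.

saturation; I_C ≈ 2 mA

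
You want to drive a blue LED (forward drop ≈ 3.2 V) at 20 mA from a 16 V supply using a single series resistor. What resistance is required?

The resistor drops V_S − V_D = 16 − 3.2 = 12.8 V at 20 mA.
R = 12.8 V / 20 mA = 0.64 kΩ.

R ≈ 0.64 kΩ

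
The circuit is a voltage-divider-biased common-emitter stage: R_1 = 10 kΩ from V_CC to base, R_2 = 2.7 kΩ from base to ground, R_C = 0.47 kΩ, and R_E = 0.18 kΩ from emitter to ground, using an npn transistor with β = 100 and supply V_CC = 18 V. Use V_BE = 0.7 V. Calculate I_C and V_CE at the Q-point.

I_C ≈ 15 mA, V_CE ≈ 8 V

Thevenize the base divider: V_Th = V_CC·R_2/(R_1+R_2) = 18×2.7/12.7 = 3.83 V, R_Th = R_1‖R_2 = 2.13 kΩ.
Base-emitter loop: V_Th = I_B·R_Th + V_BE + (β+1)I_B·R_E, so I_B = (3.83 − 0.7) / (2.13 + 101×0.18) = 0.154 mA.
I_C = β·I_B = 100×0.154 = 15.4 mA, and I_E = (β+1)I_B = 15.6 mA.
V_CE = V_CC − I_C·R_C − I_E·R_E = 18 − 15.4×0.47 − 15.6×0.18 = 7.96 V.
V_CE = 7.96 V > 0.2 V confirms active-region operation.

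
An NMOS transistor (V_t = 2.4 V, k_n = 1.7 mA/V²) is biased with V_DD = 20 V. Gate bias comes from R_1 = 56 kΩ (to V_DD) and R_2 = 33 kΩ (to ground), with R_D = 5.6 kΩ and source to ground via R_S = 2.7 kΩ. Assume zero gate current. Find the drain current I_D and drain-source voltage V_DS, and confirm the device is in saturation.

I_D ≈ 1.4 mA, V_DS ≈ 8.5 V

V_G = V_DD·R_2/(R_1+R_2) = 20×33/89 = 7.42 V.
Assume saturation: I_D = (k_n/2)(V_GS − V_t)² with V_GS = V_G − I_D·R_S = 7.42 − 2.7·I_D.
Substituting gives 6.2·I_D² − 24·I_D + 21.4 = 0, with roots I_D = 1.38 or 2.49 mA.
The root I_D = 2.49 mA gives V_GS = 0.688 V ≤ V_t, so take I_D = 1.38 mA.
Then V_GS = 3.68 V and V_DS = V_DD − I_D(R_D+R_S) = 20 − 1.38×8.3 = 8.51 V.
Saturation requires V_DS ≥ V_GS − V_t = 1.28 V; 8.51 ≥ 1.28 ✓.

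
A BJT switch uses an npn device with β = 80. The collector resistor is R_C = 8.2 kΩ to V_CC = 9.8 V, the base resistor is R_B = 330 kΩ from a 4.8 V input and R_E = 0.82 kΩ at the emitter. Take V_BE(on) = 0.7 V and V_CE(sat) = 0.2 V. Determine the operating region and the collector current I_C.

Assume active. Base-emitter loop: I_B = (V_BB − V_BE)/(R_B + (β+1)R_E) = (4.8 − 0.7)/(330 + 81×0.82) = 0.0103 mA.
I_C = β·I_B = 80×0.0103 = 0.827 mA.
V_CE = V_CC − I_C·R_C − I_E·R_E = 9.8 − 0.827×8.2 − 0.838×0.82 = 2.33 V > V_CE(sat), so the active-region assumption holds.

active; I_C ≈ 0.83 mA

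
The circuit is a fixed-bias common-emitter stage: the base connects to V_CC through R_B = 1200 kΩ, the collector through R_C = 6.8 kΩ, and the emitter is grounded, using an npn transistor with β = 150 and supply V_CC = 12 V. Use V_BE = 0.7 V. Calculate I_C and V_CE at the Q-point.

I_C ≈ 1.4 mA, V_CE ≈ 2.4 V

Base loop: V_CC = I_B·R_B + V_BE, so I_B = (12 − 0.7)/1200 kΩ = 0.00942 mA.
In the active region I_C = β·I_B = 150 × 0.00942 = 1.41 mA.
Collector loop: V_CE = V_CC − I_C·R_C = 12 − 1.41×6.8 = 2.39 V.
Since V_CE = 2.39 V > V_CE(sat) ≈ 0.2 V, the transistor is in the active region as assumed.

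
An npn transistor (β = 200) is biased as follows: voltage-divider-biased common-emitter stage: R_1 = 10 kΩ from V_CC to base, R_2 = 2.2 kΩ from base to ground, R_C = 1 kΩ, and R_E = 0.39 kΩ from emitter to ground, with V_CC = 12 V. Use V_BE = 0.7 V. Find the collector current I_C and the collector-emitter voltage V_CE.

Thevenize the base divider: V_Th = V_CC·R_2/(R_1+R_2) = 12×2.2/12.2 = 2.16 V, R_Th = R_1‖R_2 = 1.8 kΩ.
Base-emitter loop: V_Th = I_B·R_Th + V_BE + (β+1)I_B·R_E, so I_B = (2.16 − 0.7) / (1.8 + 201×0.39) = 0.0183 mA.
I_C = β·I_B = 200×0.0183 = 3.65 mA, and I_E = (β+1)I_B = 3.67 mA.
V_CE = V_CC − I_C·R_C − I_E·R_E = 12 − 3.65×1 − 3.67×0.39 = 6.92 V.
V_CE = 6.92 V > 0.2 V confirms active-region operation.

I_C ≈ 3.7 mA, V_CE ≈ 6.9 V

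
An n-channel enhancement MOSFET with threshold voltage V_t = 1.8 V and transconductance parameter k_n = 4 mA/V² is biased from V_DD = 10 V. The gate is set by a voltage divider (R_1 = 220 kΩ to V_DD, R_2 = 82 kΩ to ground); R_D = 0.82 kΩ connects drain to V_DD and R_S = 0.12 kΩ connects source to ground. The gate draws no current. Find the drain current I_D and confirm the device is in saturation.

V_G = V_DD·R_2/(R_1+R_2) = 10×82/302 = 2.72 V.
Assume saturation: I_D = (k_n/2)(V_GS − V_t)² with V_GS = V_G − I_D·R_S = 2.72 − 0.12·I_D.
Substituting gives 0.0288·I_D² − 1.44·I_D + 1.68 = 0, with roots I_D = 1.19 or 48.8 mA.
The root I_D = 48.8 mA gives V_GS = -3.14 V ≤ V_t, so take I_D = 1.19 mA.
Then V_GS = 2.57 V and V_DS = V_DD − I_D(R_D+R_S) = 10 − 1.19×0.94 = 8.88 V.
Saturation requires V_DS ≥ V_GS − V_t = 0.772 V; 8.88 ≥ 0.772 ✓.

I_D ≈ 1.2 mA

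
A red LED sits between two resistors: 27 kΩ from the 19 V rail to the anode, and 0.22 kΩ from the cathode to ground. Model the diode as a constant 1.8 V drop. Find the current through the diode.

I ≈ 0.63 mA

The two resistors are in series with the diode, so KVL gives 19 = I·27 + 1.8 + I·0.22.
I = (19 − 1.8) / (27 + 0.22) kΩ = 17.2 / 27.2 = 0.632 mA.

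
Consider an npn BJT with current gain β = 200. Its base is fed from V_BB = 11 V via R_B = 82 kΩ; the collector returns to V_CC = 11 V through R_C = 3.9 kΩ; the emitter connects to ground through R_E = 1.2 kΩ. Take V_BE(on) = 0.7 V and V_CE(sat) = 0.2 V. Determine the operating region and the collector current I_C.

Assume active: I_B = (11 − 0.7)/(82 + 201×1.2) = 0.0319 mA, I_C = β·I_B = 6.37 mA.
Then V_CE = 11 − 6.37×3.9 − 6.41×1.2 = -21.5 V < 0.2 V — the active assumption fails.
Re-solve with V_CE = 0.2 V. KCL at the emitter: V_E/R_E = (V_BB−0.7−V_E)/R_B + (V_CC−0.2−V_E)/R_C, giving V_E = 2.63 V.
I_C = (V_CC − 0.2 − V_E)/R_C = (10.8 − 2.63)/3.9 = 2.1 mA.
Check: I_B = (10.3 − 2.63)/82 = 0.0936 mA, and β·I_B = 18.7 mA > I_C, confirming saturation.

saturation; I_C ≈ 2.1 mA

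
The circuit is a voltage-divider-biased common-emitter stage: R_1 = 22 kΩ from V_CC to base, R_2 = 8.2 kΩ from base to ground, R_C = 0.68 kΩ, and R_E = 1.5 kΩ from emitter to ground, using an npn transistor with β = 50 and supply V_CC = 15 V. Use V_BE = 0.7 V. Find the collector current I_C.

I_C ≈ 2 mA

Thevenize the base divider: V_Th = V_CC·R_2/(R_1+R_2) = 15×8.2/30.2 = 4.07 V, R_Th = R_1‖R_2 = 5.97 kΩ.
Base-emitter loop: V_Th = I_B·R_Th + V_BE + (β+1)I_B·R_E, so I_B = (4.07 − 0.7) / (5.97 + 51×1.5) = 0.0409 mA.
I_C = β·I_B = 50×0.0409 = 2.04 mA, and I_E = (β+1)I_B = 2.09 mA.
V_CE = V_CC − I_C·R_C − I_E·R_E = 15 − 2.04×0.68 − 2.09×1.5 = 10.5 V.
V_CE = 10.5 V > 0.2 V confirms active-region operation.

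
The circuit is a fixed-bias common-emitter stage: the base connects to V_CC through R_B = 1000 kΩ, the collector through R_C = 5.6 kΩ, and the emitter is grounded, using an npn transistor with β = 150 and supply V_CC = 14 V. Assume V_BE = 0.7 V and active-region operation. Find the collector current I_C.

Base loop: V_CC = I_B·R_B + V_BE, so I_B = (14 − 0.7)/1000 kΩ = 0.0133 mA.
In the active region I_C = β·I_B = 150 × 0.0133 = 2 mA.
Collector loop: V_CE = V_CC − I_C·R_C = 14 − 2×5.6 = 2.83 V.
Since V_CE = 2.83 V > V_CE(sat) ≈ 0.2 V, the transistor is in the active region as assumed.

I_C ≈ 2 mA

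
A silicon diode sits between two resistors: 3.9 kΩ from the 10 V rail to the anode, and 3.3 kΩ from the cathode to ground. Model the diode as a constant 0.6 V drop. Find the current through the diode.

I ≈ 1.3 mA

The two resistors are in series with the diode, so KVL gives 10 = I·3.9 + 0.6 + I·3.3.
I = (10 − 0.6) / (3.9 + 3.3) kΩ = 9.4 / 7.2 = 1.31 mA.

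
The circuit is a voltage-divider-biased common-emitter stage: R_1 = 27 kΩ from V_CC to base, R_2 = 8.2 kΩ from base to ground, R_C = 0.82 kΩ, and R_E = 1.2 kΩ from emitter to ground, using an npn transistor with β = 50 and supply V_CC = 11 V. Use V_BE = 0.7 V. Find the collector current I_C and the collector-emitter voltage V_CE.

Thevenize the base divider: V_Th = V_CC·R_2/(R_1+R_2) = 11×8.2/35.2 = 2.56 V, R_Th = R_1‖R_2 = 6.29 kΩ.
Base-emitter loop: V_Th = I_B·R_Th + V_BE + (β+1)I_B·R_E, so I_B = (2.56 − 0.7) / (6.29 + 51×1.2) = 0.0276 mA.
I_C = β·I_B = 50×0.0276 = 1.38 mA, and I_E = (β+1)I_B = 1.41 mA.
V_CE = V_CC − I_C·R_C − I_E·R_E = 11 − 1.38×0.82 − 1.41×1.2 = 8.18 V.
V_CE = 8.18 V > 0.2 V confirms active-region operation.

I_C ≈ 1.4 mA, V_CE ≈ 8.2 V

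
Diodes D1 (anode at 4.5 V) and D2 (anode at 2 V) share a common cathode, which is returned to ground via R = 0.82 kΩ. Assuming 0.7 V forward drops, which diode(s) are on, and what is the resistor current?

Only D1 conducts; I_R ≈ 4.6 mA

Assume both conduct. Then node N would need to be at both 4.5−0.7 = 3.8 V and 2−0.7 = 1.3 V, which is impossible.
Assume only D1 conducts: V_N = 4.5 − 0.7 = 3.8 V, so I_R = 3.8/0.82 = 4.63 mA.
Check D2: its anode-to-cathode voltage is 2 − 3.8 = -1.8 V < 0.7 V, so it is off. The assumption is consistent.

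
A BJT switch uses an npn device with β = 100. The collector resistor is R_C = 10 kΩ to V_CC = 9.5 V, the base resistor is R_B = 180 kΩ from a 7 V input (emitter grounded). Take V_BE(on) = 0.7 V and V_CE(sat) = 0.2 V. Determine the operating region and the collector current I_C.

Assume active: I_B = (7 − 0.7)/180 = 0.035 mA, giving I_C = β·I_B = 3.5 mA.
But then V_CE = 9.5 − 3.5×10 = -25.5 V < V_CE(sat) = 0.2 V — impossible in the active region.
So the transistor is saturated. With V_CE = 0.2 V, I_C = (V_CC − 0.2)/R_C = 9.3/10 = 0.93 mA.
Check: β·I_B = 3.5 mA > I_C = 0.93 mA, confirming saturation.

saturation; I_C ≈ 0.93 mA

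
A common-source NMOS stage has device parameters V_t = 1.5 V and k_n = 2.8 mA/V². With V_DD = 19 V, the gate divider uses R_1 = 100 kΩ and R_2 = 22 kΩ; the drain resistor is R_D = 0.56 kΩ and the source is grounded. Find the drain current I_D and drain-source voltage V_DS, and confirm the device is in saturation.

V_G = V_DD·R_2/(R_1+R_2) = 19×22/122 = 3.43 V. With the source grounded, V_GS = V_G = 3.43 V.
Assume saturation: I_D = (k_n/2)(V_GS − V_t)² = (2.8/2)×(3.43 − 1.5)² = 1.4×1.93² = 5.19 mA.
V_DS = V_DD − I_D·R_D = 19 − 5.19×0.56 = 16.1 V.
Saturation requires V_DS ≥ V_GS − V_t = 1.93 V; 16.1 ≥ 1.93 ✓.

I_D ≈ 5.2 mA, V_DS ≈ 16 V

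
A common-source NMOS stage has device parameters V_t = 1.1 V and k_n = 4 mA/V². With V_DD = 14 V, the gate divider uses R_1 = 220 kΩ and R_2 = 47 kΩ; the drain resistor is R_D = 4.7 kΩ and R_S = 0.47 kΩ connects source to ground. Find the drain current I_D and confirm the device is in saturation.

I_D ≈ 1.2 mA

V_G = V_DD·R_2/(R_1+R_2) = 14×47/267 = 2.46 V.
Assume saturation: I_D = (k_n/2)(V_GS − V_t)² with V_GS = V_G − I_D·R_S = 2.46 − 0.47·I_D.
Substituting gives 0.442·I_D² − 3.57·I_D + 3.72 = 0, with roots I_D = 1.23 or 6.84 mA.
The root I_D = 6.84 mA gives V_GS = -0.749 V ≤ V_t, so take I_D = 1.23 mA.
Then V_GS = 1.89 V and V_DS = V_DD − I_D(R_D+R_S) = 14 − 1.23×5.17 = 7.63 V.
Saturation requires V_DS ≥ V_GS − V_t = 0.785 V; 7.63 ≥ 0.785 ✓.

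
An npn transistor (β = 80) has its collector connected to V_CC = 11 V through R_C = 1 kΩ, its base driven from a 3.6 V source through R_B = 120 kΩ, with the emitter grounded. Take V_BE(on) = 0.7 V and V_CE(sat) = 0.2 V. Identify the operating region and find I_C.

active; I_C ≈ 1.9 mA

Assume active. Base-emitter loop: I_B = (V_BB − V_BE)/R_B = (3.6 − 0.7)/120 = 0.0242 mA.
I_C = β·I_B = 80×0.0242 = 1.93 mA.
V_CE = V_CC − I_C·R_C = 11 − 1.93×1 = 9.07 V > V_CE(sat), so the active-region assumption holds.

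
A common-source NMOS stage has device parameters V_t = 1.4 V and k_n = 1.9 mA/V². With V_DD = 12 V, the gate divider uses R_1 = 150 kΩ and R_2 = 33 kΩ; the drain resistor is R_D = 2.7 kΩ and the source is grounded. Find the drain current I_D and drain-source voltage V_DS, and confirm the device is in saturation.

V_G = V_DD·R_2/(R_1+R_2) = 12×33/183 = 2.16 V. With the source grounded, V_GS = V_G = 2.16 V.
Assume saturation: I_D = (k_n/2)(V_GS − V_t)² = (1.9/2)×(2.16 − 1.4)² = 0.95×0.764² = 0.554 mA.
V_DS = V_DD − I_D·R_D = 12 − 0.554×2.7 = 10.5 V.
Saturation requires V_DS ≥ V_GS − V_t = 0.764 V; 10.5 ≥ 0.764 ✓.

I_D ≈ 0.55 mA, V_DS ≈ 11 V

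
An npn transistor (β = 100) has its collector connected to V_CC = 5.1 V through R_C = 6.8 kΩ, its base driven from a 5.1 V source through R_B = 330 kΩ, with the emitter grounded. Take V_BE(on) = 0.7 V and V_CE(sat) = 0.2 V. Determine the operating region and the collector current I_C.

saturation; I_C ≈ 0.72 mA

Assume active: I_B = (5.1 − 0.7)/330 = 0.0133 mA, giving I_C = β·I_B = 1.33 mA.
But then V_CE = 5.1 − 1.33×6.8 = -3.97 V < V_CE(sat) = 0.2 V — impossible in the active region.
So the transistor is saturated. With V_CE = 0.2 V, I_C = (V_CC − 0.2)/R_C = 4.9/6.8 = 0.721 mA.
Check: β·I_B = 1.33 mA > I_C = 0.721 mA, confirming saturation.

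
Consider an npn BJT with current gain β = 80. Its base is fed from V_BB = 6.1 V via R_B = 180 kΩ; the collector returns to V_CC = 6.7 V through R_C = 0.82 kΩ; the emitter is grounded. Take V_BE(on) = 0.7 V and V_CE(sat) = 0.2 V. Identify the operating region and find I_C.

active; I_C ≈ 2.4 mA

Assume active. Base-emitter loop: I_B = (V_BB − V_BE)/R_B = (6.1 − 0.7)/180 = 0.03 mA.
I_C = β·I_B = 80×0.03 = 2.4 mA.
V_CE = V_CC − I_C·R_C = 6.7 − 2.4×0.82 = 4.73 V > V_CE(sat), so the active-region assumption holds.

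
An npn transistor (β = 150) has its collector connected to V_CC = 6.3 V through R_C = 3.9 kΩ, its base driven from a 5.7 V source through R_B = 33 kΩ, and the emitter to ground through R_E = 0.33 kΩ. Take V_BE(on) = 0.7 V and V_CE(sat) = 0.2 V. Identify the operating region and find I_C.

saturation; I_C ≈ 1.4 mA

Assume active: I_B = (5.7 − 0.7)/(33 + 151×0.33) = 0.0604 mA, I_C = β·I_B = 9.05 mA.
Then V_CE = 6.3 − 9.05×3.9 − 9.12×0.33 = -32 V < 0.2 V — the active assumption fails.
Re-solve with V_CE = 0.2 V. KCL at the emitter: V_E/R_E = (V_BB−0.7−V_E)/R_B + (V_CC−0.2−V_E)/R_C, giving V_E = 0.517 V.
I_C = (V_CC − 0.2 − V_E)/R_C = (6.1 − 0.517)/3.9 = 1.43 mA.
Check: I_B = (5 − 0.517)/33 = 0.136 mA, and β·I_B = 20.4 mA > I_C, confirming saturation.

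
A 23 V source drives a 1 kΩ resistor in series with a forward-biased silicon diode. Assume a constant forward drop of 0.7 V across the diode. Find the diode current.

KVL around the loop: 23 = V_D + I·R = 0.7 + I × 1 kΩ.
So I = (23 − 0.7) / 1 kΩ = 22.3 / 1 = 22.3 mA.

I ≈ 22 mA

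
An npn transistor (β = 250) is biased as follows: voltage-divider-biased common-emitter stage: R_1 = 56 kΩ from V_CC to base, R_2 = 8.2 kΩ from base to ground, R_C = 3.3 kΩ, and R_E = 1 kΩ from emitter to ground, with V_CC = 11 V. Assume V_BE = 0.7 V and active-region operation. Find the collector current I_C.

I_C ≈ 0.68 mA

Thevenize the base divider: V_Th = V_CC·R_2/(R_1+R_2) = 11×8.2/64.2 = 1.4 V, R_Th = R_1‖R_2 = 7.15 kΩ.
Base-emitter loop: V_Th = I_B·R_Th + V_BE + (β+1)I_B·R_E, so I_B = (1.4 − 0.7) / (7.15 + 251×1) = 0.00273 mA.
I_C = β·I_B = 250×0.00273 = 0.683 mA, and I_E = (β+1)I_B = 0.685 mA.
V_CE = V_CC − I_C·R_C − I_E·R_E = 11 − 0.683×3.3 − 0.685×1 = 8.06 V.
V_CE = 8.06 V > 0.2 V confirms active-region operation.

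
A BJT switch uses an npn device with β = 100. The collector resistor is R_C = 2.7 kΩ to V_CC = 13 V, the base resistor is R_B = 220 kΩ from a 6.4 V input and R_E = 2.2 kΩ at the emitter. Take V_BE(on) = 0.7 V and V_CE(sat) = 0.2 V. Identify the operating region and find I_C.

Assume active. Base-emitter loop: I_B = (V_BB − V_BE)/(R_B + (β+1)R_E) = (6.4 − 0.7)/(220 + 101×2.2) = 0.0129 mA.
I_C = β·I_B = 100×0.0129 = 1.29 mA.
V_CE = V_CC − I_C·R_C − I_E·R_E = 13 − 1.29×2.7 − 1.3×2.2 = 6.66 V > V_CE(sat), so the active-region assumption holds.

active; I_C ≈ 1.3 mA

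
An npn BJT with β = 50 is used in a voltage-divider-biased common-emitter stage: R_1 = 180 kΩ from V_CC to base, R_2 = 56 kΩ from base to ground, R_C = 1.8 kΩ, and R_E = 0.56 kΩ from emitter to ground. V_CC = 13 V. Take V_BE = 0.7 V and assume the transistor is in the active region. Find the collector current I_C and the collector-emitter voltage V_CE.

I_C ≈ 1.7 mA, V_CE ≈ 9 V

Thevenize the base divider: V_Th = V_CC·R_2/(R_1+R_2) = 13×56/236 = 3.08 V, R_Th = R_1‖R_2 = 42.7 kΩ.
Base-emitter loop: V_Th = I_B·R_Th + V_BE + (β+1)I_B·R_E, so I_B = (3.08 − 0.7) / (42.7 + 51×0.56) = 0.0335 mA.
I_C = β·I_B = 50×0.0335 = 1.67 mA, and I_E = (β+1)I_B = 1.71 mA.
V_CE = V_CC − I_C·R_C − I_E·R_E = 13 − 1.67×1.8 − 1.71×0.56 = 9.03 V.
V_CE = 9.03 V > 0.2 V confirms active-region operation.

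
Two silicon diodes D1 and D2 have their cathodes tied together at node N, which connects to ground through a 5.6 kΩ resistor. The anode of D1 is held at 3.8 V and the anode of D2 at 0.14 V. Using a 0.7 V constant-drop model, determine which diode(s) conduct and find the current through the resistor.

Assume both conduct. Then node N would need to be at both 3.8−0.7 = 3.1 V and 0.14−0.7 = -0.56 V, which is impossible.
Assume only D1 conducts: V_N = 3.8 − 0.7 = 3.1 V, so I_R = 3.1/5.6 = 0.554 mA.
Check D2: its anode-to-cathode voltage is 0.14 − 3.1 = -2.96 V < 0.7 V, so it is off. The assumption is consistent.

Only D1 conducts; I_R ≈ 0.55 mA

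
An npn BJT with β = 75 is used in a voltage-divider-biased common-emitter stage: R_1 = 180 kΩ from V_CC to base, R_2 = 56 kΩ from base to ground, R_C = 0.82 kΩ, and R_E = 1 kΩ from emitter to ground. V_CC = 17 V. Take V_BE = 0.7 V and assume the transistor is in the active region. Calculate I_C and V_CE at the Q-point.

I_C ≈ 2.1 mA, V_CE ≈ 13 V

Thevenize the base divider: V_Th = V_CC·R_2/(R_1+R_2) = 17×56/236 = 4.03 V, R_Th = R_1‖R_2 = 42.7 kΩ.
Base-emitter loop: V_Th = I_B·R_Th + V_BE + (β+1)I_B·R_E, so I_B = (4.03 − 0.7) / (42.7 + 76×1) = 0.0281 mA.
I_C = β·I_B = 75×0.0281 = 2.11 mA, and I_E = (β+1)I_B = 2.13 mA.
V_CE = V_CC − I_C·R_C − I_E·R_E = 17 − 2.11×0.82 − 2.13×1 = 13.1 V.
V_CE = 13.1 V > 0.2 V confirms active-region operation.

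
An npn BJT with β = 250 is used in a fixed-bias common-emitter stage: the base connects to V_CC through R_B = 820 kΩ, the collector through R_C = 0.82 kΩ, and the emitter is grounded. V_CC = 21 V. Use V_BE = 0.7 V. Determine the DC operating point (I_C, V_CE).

Base loop: V_CC = I_B·R_B + V_BE, so I_B = (21 − 0.7)/820 kΩ = 0.0248 mA.
In the active region I_C = β·I_B = 250 × 0.0248 = 6.19 mA.
Collector loop: V_CE = V_CC − I_C·R_C = 21 − 6.19×0.82 = 15.9 V.
Since V_CE = 15.9 V > V_CE(sat) ≈ 0.2 V, the transistor is in the active region as assumed.

I_C ≈ 6.2 mA, V_CE ≈ 16 V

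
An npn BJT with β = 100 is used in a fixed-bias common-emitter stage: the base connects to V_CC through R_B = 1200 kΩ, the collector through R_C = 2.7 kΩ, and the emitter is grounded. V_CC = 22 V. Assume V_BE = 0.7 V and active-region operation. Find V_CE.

V_CE ≈ 17 V

Base loop: V_CC = I_B·R_B + V_BE, so I_B = (22 − 0.7)/1200 kΩ = 0.0178 mA.
In the active region I_C = β·I_B = 100 × 0.0178 = 1.78 mA.
Collector loop: V_CE = V_CC − I_C·R_C = 22 − 1.78×2.7 = 17.2 V.
Since V_CE = 17.2 V > V_CE(sat) ≈ 0.2 V, the transistor is in the active region as assumed.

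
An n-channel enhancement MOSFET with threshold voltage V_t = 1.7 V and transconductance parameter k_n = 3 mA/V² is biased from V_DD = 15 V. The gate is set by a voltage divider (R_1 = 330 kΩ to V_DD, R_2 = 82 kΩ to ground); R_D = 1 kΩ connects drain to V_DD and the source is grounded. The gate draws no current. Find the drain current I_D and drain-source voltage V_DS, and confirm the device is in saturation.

I_D ≈ 2.5 mA, V_DS ≈ 13 V

V_G = V_DD·R_2/(R_1+R_2) = 15×82/412 = 2.99 V. With the source grounded, V_GS = V_G = 2.99 V.
Assume saturation: I_D = (k_n/2)(V_GS − V_t)² = (3/2)×(2.99 − 1.7)² = 1.5×1.29² = 2.48 mA.
V_DS = V_DD − I_D·R_D = 15 − 2.48×1 = 12.5 V.
Saturation requires V_DS ≥ V_GS − V_t = 1.29 V; 12.5 ≥ 1.29 ✓.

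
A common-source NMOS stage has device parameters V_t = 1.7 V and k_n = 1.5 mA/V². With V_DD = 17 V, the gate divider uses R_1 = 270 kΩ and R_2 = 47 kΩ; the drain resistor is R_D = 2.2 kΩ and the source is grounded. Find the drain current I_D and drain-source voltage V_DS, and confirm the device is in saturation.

V_G = V_DD·R_2/(R_1+R_2) = 17×47/317 = 2.52 V. With the source grounded, V_GS = V_G = 2.52 V.
Assume saturation: I_D = (k_n/2)(V_GS − V_t)² = (1.5/2)×(2.52 − 1.7)² = 0.75×0.821² = 0.505 mA.
V_DS = V_DD − I_D·R_D = 17 − 0.505×2.2 = 15.9 V.
Saturation requires V_DS ≥ V_GS − V_t = 0.821 V; 15.9 ≥ 0.821 ✓.

I_D ≈ 0.5 mA, V_DS ≈ 16 V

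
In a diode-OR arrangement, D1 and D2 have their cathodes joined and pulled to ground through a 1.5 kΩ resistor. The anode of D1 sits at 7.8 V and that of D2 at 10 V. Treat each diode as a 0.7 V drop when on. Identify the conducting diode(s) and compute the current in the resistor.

Only D2 conducts; I_R ≈ 6.2 mA

Assume both conduct. Then node N would need to be at both 7.8−0.7 = 7.1 V and 10−0.7 = 9.3 V, which is impossible.
Assume only D2 conducts: V_N = 10 − 0.7 = 9.3 V, so I_R = 9.3/1.5 = 6.2 mA.
Check D1: its anode-to-cathode voltage is 7.8 − 9.3 = -1.5 V < 0.7 V, so it is off. The assumption is consistent.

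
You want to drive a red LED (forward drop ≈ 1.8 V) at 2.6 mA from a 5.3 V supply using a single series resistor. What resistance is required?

The resistor drops V_S − V_D = 5.3 − 1.8 = 3.5 V at 2.6 mA.
R = 3.5 V / 2.6 mA = 1.35 kΩ.

R ≈ 1.3 kΩ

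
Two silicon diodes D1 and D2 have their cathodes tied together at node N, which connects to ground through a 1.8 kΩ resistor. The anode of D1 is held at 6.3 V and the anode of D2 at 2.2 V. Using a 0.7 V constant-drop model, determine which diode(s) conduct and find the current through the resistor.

Assume both conduct. Then node N would need to be at both 6.3−0.7 = 5.6 V and 2.2−0.7 = 1.5 V, which is impossible.
Assume only D1 conducts: V_N = 6.3 − 0.7 = 5.6 V, so I_R = 5.6/1.8 = 3.11 mA.
Check D2: its anode-to-cathode voltage is 2.2 − 5.6 = -3.4 V < 0.7 V, so it is off. The assumption is consistent.

Only D1 conducts; I_R ≈ 3.1 mA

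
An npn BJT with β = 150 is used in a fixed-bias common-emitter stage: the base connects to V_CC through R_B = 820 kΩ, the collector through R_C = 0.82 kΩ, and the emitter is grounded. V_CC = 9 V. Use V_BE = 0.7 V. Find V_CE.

Base loop: V_CC = I_B·R_B + V_BE, so I_B = (9 − 0.7)/820 kΩ = 0.0101 mA.
In the active region I_C = β·I_B = 150 × 0.0101 = 1.52 mA.
Collector loop: V_CE = V_CC − I_C·R_C = 9 − 1.52×0.82 = 7.75 V.
Since V_CE = 7.75 V > V_CE(sat) ≈ 0.2 V, the transistor is in the active region as assumed.

V_CE ≈ 7.8 V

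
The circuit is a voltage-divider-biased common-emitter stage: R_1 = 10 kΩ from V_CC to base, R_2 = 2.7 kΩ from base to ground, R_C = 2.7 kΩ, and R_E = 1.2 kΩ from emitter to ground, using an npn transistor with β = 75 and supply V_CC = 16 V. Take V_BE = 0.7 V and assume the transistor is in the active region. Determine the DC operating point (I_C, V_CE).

Thevenize the base divider: V_Th = V_CC·R_2/(R_1+R_2) = 16×2.7/12.7 = 3.4 V, R_Th = R_1‖R_2 = 2.13 kΩ.
Base-emitter loop: V_Th = I_B·R_Th + V_BE + (β+1)I_B·R_E, so I_B = (3.4 − 0.7) / (2.13 + 76×1.2) = 0.0289 mA.
I_C = β·I_B = 75×0.0289 = 2.17 mA, and I_E = (β+1)I_B = 2.2 mA.
V_CE = V_CC − I_C·R_C − I_E·R_E = 16 − 2.17×2.7 − 2.2×1.2 = 7.5 V.
V_CE = 7.5 V > 0.2 V confirms active-region operation.

I_C ≈ 2.2 mA, V_CE ≈ 7.5 V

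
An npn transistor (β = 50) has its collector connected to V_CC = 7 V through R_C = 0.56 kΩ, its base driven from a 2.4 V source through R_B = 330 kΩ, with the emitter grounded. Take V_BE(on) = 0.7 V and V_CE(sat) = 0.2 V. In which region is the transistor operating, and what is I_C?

active; I_C ≈ 0.26 mA

Assume active. Base-emitter loop: I_B = (V_BB − V_BE)/R_B = (2.4 − 0.7)/330 = 0.00515 mA.
I_C = β·I_B = 50×0.00515 = 0.258 mA.
V_CE = V_CC − I_C·R_C = 7 − 0.258×0.56 = 6.86 V > V_CE(sat), so the active-region assumption holds.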